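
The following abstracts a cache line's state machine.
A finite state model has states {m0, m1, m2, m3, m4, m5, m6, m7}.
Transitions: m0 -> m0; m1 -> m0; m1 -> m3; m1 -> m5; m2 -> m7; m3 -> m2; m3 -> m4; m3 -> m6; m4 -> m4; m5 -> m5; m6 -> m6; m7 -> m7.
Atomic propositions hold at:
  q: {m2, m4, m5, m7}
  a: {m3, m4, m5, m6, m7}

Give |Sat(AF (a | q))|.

Sat(a | q) = {m2, m3, m4, m5, m6, m7}
AF (a | q): least fixpoint, start Z0 = {m2, m3, m4, m5, m6, m7}, add states with every successor in Z. Already a fixed point.
Sat(AF (a | q)) = {m2, m3, m4, m5, m6, m7}
|Sat(AF (a | q))| = |{m2, m3, m4, m5, m6, m7}| = 6.

6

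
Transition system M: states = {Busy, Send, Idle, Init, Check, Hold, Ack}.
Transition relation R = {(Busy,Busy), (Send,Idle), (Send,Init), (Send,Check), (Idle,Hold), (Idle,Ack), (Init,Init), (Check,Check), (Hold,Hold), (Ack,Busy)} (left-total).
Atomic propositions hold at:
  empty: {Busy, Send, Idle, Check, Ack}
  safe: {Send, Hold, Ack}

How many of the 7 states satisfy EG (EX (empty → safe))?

4

Sat(empty → safe) = {Send, Init, Hold, Ack}
Sat(EX (empty → safe)) = {s : some successor in {Send, Init, Hold, Ack}} = {Send, Idle, Init, Hold}
EG (EX (empty → safe)): greatest fixpoint, start Z0 = {Send, Idle, Init, Hold}, keep only states in Sat with some successor in Z. Already a fixed point.
Sat(EG (EX (empty → safe))) = {Send, Idle, Init, Hold}
|Sat(EG (EX (empty → safe)))| = |{Send, Idle, Init, Hold}| = 4.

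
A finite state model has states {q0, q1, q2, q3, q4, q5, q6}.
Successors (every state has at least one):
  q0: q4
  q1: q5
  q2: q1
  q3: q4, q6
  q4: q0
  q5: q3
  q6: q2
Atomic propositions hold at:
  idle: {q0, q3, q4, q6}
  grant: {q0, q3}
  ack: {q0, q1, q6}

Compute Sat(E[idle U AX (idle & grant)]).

Sat(idle & grant) = {q0, q3}
Sat(AX (idle & grant)) = {s : every successor in {q0, q3}} = {q4, q5}
E[idle U AX (idle & grant)]: least fixpoint, start Z0 = Sat(AX (idle & grant)) = {q4, q5}, add states in Sat(idle) with some successor in Z. Z1 = {q0, q3, q4, q5}; fixed.
Sat(E[idle U AX (idle & grant)]) = {q0, q3, q4, q5}

{q0, q3, q4, q5}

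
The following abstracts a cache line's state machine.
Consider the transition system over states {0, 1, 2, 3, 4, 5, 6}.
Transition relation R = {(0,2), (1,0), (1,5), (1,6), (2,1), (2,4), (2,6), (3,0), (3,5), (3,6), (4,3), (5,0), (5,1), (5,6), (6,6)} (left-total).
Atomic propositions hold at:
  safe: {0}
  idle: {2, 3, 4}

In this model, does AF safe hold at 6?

No

AF safe: least fixpoint, start Z0 = {0}, add states with every successor in Z. Already a fixed point.
Sat(AF safe) = {0}
6 ∉ Sat(AF safe) = {0}, so the formula does not hold at 6.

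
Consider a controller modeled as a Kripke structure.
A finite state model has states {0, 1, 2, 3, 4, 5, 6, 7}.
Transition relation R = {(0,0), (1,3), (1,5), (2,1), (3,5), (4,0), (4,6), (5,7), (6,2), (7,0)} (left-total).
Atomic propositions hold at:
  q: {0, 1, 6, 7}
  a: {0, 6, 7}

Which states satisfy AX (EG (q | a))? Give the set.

Sat(q | a) = {0, 1, 6, 7}
EG (q | a): greatest fixpoint, start Z0 = {0, 1, 6, 7}, keep only states in Sat with some successor in Z. Z1 = {0, 7}; fixed.
Sat(EG (q | a)) = {0, 7}
Sat(AX (EG (q | a))) = {s : every successor in {0, 7}} = {0, 5, 7}

{0, 5, 7}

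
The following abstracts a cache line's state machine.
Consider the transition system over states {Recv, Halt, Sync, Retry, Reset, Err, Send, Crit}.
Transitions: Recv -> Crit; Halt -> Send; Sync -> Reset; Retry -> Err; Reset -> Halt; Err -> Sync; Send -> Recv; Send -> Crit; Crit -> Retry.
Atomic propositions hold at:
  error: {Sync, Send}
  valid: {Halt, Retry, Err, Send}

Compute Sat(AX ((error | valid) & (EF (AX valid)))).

Sat(error | valid) = {Halt, Sync, Retry, Err, Send}
Sat(AX valid) = {s : every successor in {Halt, Retry, Err, Send}} = {Halt, Retry, Reset, Crit}
EF (AX valid): least fixpoint, start Z0 = {Halt, Retry, Reset, Crit}, add states with some successor in Z. Z1 = {Recv, Halt, Sync, Retry, Reset, Send, Crit}; Z2 = {Recv, Halt, Sync, Retry, Reset, Err, Send, Crit}; fixed.
Sat(EF (AX valid)) = {Recv, Halt, Sync, Retry, Reset, Err, Send, Crit}
Sat((error | valid) & (EF (AX valid))) = {Halt, Sync, Retry, Err, Send}
Sat(AX ((error | valid) & (EF (AX valid)))) = {s : every successor in {Halt, Sync, Retry, Err, Send}} = {Halt, Retry, Reset, Err, Crit}

{Halt, Retry, Reset, Err, Crit}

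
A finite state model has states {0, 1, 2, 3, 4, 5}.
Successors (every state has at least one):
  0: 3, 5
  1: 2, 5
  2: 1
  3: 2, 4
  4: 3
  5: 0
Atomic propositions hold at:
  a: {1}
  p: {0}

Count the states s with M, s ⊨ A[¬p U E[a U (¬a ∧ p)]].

Sat(¬p) = {1, 2, 3, 4, 5}
Sat(¬a) = {0, 2, 3, 4, 5}
Sat(¬a ∧ p) = {0}
E[a U (¬a ∧ p)]: least fixpoint, start Z0 = Sat((¬a ∧ p)) = {0}, add states in Sat(a) with some successor in Z. Already a fixed point.
Sat(E[a U (¬a ∧ p)]) = {0}
A[¬p U E[a U (¬a ∧ p)]]: least fixpoint, start Z0 = Sat(E[a U (¬a ∧ p)]) = {0}, add states in Sat(¬p) with every successor in Z. Z1 = {0, 5}; fixed.
Sat(A[¬p U E[a U (¬a ∧ p)]]) = {0, 5}
|Sat(A[¬p U E[a U (¬a ∧ p)]])| = |{0, 5}| = 2.

2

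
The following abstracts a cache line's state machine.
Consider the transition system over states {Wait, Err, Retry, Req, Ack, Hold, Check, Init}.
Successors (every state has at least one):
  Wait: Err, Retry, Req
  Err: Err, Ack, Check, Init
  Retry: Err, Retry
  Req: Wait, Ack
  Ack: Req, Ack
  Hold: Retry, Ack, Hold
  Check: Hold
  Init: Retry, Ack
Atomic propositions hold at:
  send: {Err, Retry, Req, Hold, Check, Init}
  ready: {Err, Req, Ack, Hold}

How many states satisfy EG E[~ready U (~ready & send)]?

Sat(~ready) = {Wait, Retry, Check, Init}
Sat(~ready & send) = {Retry, Check, Init}
E[~ready U (~ready & send)]: least fixpoint, start Z0 = Sat((~ready & send)) = {Retry, Check, Init}, add states in Sat(~ready) with some successor in Z. Z1 = {Wait, Retry, Check, Init}; fixed.
Sat(E[~ready U (~ready & send)]) = {Wait, Retry, Check, Init}
EG E[~ready U (~ready & send)]: greatest fixpoint, start Z0 = {Wait, Retry, Check, Init}, keep only states in Sat with some successor in Z. Z1 = {Wait, Retry, Init}; fixed.
Sat(EG E[~ready U (~ready & send)]) = {Wait, Retry, Init}
|Sat(EG E[~ready U (~ready & send)])| = |{Wait, Retry, Init}| = 3.

3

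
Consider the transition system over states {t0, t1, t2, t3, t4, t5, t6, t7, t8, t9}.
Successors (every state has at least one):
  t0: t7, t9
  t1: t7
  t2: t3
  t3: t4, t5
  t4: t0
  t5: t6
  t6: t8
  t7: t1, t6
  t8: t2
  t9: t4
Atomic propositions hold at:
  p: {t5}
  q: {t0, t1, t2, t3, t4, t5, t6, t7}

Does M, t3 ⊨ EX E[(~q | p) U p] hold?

Yes

Sat(~q) = {t8, t9}
Sat(~q | p) = {t5, t8, t9}
E[(~q | p) U p]: least fixpoint, start Z0 = Sat(p) = {t5}, add states in Sat(~q | p) with some successor in Z. Already a fixed point.
Sat(E[(~q | p) U p]) = {t5}
Sat(EX E[(~q | p) U p]) = {s : some successor in {t5}} = {t3}
t3 ∈ Sat(EX E[(~q | p) U p]) = {t3}, so the formula holds at t3.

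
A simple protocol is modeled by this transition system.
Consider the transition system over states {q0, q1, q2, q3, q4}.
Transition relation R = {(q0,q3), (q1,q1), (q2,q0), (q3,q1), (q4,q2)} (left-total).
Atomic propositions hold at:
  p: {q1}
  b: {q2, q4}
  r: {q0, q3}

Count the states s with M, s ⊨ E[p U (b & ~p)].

2

Sat(~p) = {q0, q2, q3, q4}
Sat(b & ~p) = {q2, q4}
E[p U (b & ~p)]: least fixpoint, start Z0 = Sat((b & ~p)) = {q2, q4}, add states in Sat(p) with some successor in Z. Already a fixed point.
Sat(E[p U (b & ~p)]) = {q2, q4}
|Sat(E[p U (b & ~p)])| = |{q2, q4}| = 2.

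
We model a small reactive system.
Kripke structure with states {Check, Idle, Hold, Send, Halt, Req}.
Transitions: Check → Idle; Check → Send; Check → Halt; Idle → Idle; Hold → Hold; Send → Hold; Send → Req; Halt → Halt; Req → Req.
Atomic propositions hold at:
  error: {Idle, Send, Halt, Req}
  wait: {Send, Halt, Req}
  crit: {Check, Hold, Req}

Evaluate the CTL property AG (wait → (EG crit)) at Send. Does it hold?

No

EG crit: greatest fixpoint, start Z0 = {Check, Hold, Req}, keep only states in Sat with some successor in Z. Z1 = {Hold, Req}; fixed.
Sat(EG crit) = {Hold, Req}
Sat(wait → (EG crit)) = {Check, Idle, Hold, Req}
AG (wait → (EG crit)): greatest fixpoint, start Z0 = {Check, Idle, Hold, Req}, keep only states in Sat with every successor in Z. Z1 = {Idle, Hold, Req}; fixed.
Sat(AG (wait → (EG crit))) = {Idle, Hold, Req}
Send ∉ Sat(AG (wait → (EG crit))) = {Idle, Hold, Req}, so the formula does not hold at Send.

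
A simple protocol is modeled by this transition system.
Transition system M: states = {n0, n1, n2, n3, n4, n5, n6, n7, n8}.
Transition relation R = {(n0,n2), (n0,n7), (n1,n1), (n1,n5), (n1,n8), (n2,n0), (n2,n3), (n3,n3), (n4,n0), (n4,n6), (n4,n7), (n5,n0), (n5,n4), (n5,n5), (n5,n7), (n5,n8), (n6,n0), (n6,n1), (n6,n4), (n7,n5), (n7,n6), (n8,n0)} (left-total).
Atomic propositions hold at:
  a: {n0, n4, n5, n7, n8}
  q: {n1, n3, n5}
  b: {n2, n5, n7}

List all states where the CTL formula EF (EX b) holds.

{n0, n1, n2, n4, n5, n6, n7, n8}

Sat(EX b) = {s : some successor in {n2, n5, n7}} = {n0, n1, n4, n5, n7}
EF (EX b): least fixpoint, start Z0 = {n0, n1, n4, n5, n7}, add states with some successor in Z. Z1 = {n0, n1, n2, n4, n5, n6, n7, n8}; fixed.
Sat(EF (EX b)) = {n0, n1, n2, n4, n5, n6, n7, n8}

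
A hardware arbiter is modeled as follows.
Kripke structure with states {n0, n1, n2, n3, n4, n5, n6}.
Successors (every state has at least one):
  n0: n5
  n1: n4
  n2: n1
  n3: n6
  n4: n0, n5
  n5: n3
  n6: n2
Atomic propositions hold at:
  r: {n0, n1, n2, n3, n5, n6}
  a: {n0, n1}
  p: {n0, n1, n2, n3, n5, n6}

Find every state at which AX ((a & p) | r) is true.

{n0, n2, n3, n4, n5, n6}

Sat(a & p) = {n0, n1}
Sat((a & p) | r) = {n0, n1, n2, n3, n5, n6}
Sat(AX ((a & p) | r)) = {s : every successor in {n0, n1, n2, n3, n5, n6}} = {n0, n2, n3, n4, n5, n6}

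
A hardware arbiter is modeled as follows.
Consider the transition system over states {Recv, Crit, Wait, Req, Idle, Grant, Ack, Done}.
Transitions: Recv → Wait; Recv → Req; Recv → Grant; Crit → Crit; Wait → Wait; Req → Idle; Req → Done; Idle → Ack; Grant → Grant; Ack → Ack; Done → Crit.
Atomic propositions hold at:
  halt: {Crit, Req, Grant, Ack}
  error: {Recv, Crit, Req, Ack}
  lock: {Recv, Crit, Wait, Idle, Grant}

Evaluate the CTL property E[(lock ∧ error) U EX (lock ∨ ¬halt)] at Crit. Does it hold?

Sat(lock ∧ error) = {Recv, Crit}
Sat(¬halt) = {Recv, Wait, Idle, Done}
Sat(lock ∨ ¬halt) = {Recv, Crit, Wait, Idle, Grant, Done}
Sat(EX (lock ∨ ¬halt)) = {s : some successor in {Recv, Crit, Wait, Idle, Grant, Done}} = {Recv, Crit, Wait, Req, Grant, Done}
E[(lock ∧ error) U EX (lock ∨ ¬halt)]: least fixpoint, start Z0 = Sat(EX (lock ∨ ¬halt)) = {Recv, Crit, Wait, Req, Grant, Done}, add states in Sat(lock ∧ error) with some successor in Z. Already a fixed point.
Sat(E[(lock ∧ error) U EX (lock ∨ ¬halt)]) = {Recv, Crit, Wait, Req, Grant, Done}
Crit ∈ Sat(E[(lock ∧ error) U EX (lock ∨ ¬halt)]) = {Recv, Crit, Wait, Req, Grant, Done}, so the formula holds at Crit.

Yes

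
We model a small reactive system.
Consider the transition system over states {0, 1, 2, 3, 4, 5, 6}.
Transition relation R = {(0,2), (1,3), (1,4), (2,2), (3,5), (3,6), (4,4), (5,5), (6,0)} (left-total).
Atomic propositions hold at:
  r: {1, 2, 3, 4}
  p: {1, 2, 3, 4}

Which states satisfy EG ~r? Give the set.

{5}

Sat(~r) = {0, 5, 6}
EG ~r: greatest fixpoint, start Z0 = {0, 5, 6}, keep only states in Sat with some successor in Z. Z1 = {5, 6}; Z2 = {5}; fixed.
Sat(EG ~r) = {5}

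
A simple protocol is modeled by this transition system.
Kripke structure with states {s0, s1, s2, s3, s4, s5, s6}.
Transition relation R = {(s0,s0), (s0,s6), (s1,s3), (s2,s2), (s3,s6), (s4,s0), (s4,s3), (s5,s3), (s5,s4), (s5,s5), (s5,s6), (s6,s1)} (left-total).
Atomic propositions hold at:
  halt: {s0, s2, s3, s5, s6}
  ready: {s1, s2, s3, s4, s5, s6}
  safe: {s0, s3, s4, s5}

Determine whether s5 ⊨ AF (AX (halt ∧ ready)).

Sat(halt ∧ ready) = {s2, s3, s5, s6}
Sat(AX (halt ∧ ready)) = {s : every successor in {s2, s3, s5, s6}} = {s1, s2, s3}
AF (AX (halt ∧ ready)): least fixpoint, start Z0 = {s1, s2, s3}, add states with every successor in Z. Z1 = {s1, s2, s3, s6}; fixed.
Sat(AF (AX (halt ∧ ready))) = {s1, s2, s3, s6}
s5 ∉ Sat(AF (AX (halt ∧ ready))) = {s1, s2, s3, s6}, so the formula does not hold at s5.

No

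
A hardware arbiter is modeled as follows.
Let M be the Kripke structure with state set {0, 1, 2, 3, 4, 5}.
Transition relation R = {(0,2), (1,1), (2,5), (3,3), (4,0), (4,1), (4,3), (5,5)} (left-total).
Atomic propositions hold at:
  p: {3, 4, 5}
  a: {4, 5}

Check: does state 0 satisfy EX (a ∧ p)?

Sat(a ∧ p) = {4, 5}
Sat(EX (a ∧ p)) = {s : some successor in {4, 5}} = {2, 5}
0 ∉ Sat(EX (a ∧ p)) = {2, 5}, so the formula does not hold at 0.

No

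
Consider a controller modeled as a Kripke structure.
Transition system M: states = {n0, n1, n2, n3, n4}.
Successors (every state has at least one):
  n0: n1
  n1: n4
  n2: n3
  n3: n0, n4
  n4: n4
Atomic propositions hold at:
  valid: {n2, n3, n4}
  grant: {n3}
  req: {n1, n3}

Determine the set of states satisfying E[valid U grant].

E[valid U grant]: least fixpoint, start Z0 = Sat(grant) = {n3}, add states in Sat(valid) with some successor in Z. Z1 = {n2, n3}; fixed.
Sat(E[valid U grant]) = {n2, n3}

{n2, n3}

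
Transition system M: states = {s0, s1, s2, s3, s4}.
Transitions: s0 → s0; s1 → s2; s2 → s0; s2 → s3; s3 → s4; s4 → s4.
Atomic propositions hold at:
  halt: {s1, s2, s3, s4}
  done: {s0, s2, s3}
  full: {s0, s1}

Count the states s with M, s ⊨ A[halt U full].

2

A[halt U full]: least fixpoint, start Z0 = Sat(full) = {s0, s1}, add states in Sat(halt) with every successor in Z. Already a fixed point.
Sat(A[halt U full]) = {s0, s1}
|Sat(A[halt U full])| = |{s0, s1}| = 2.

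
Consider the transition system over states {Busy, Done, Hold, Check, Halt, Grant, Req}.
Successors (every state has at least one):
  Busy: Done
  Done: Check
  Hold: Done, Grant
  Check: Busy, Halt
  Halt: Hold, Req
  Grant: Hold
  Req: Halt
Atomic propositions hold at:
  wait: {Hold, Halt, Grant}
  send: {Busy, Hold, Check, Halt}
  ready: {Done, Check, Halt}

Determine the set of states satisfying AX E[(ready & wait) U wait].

Sat(ready & wait) = {Halt}
E[(ready & wait) U wait]: least fixpoint, start Z0 = Sat(wait) = {Hold, Halt, Grant}, add states in Sat(ready & wait) with some successor in Z. Already a fixed point.
Sat(E[(ready & wait) U wait]) = {Hold, Halt, Grant}
Sat(AX E[(ready & wait) U wait]) = {s : every successor in {Hold, Halt, Grant}} = {Grant, Req}

{Grant, Req}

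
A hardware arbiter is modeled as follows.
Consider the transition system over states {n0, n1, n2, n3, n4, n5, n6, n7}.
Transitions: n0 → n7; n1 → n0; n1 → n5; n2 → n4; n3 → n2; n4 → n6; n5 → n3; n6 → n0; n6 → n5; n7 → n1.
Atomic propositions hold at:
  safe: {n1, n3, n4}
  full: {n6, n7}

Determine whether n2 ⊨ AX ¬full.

Yes

Sat(¬full) = {n0, n1, n2, n3, n4, n5}
Sat(AX ¬full) = {s : every successor in {n0, n1, n2, n3, n4, n5}} = {n1, n2, n3, n5, n6, n7}
n2 ∈ Sat(AX ¬full) = {n1, n2, n3, n5, n6, n7}, so the formula holds at n2.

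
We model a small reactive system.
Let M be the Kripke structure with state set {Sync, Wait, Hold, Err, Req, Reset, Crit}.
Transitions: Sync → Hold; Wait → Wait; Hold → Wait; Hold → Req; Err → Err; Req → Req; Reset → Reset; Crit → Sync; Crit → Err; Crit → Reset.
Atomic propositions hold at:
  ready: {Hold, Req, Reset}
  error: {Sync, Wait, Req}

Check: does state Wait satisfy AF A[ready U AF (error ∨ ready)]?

Sat(error ∨ ready) = {Sync, Wait, Hold, Req, Reset}
AF (error ∨ ready): least fixpoint, start Z0 = {Sync, Wait, Hold, Req, Reset}, add states with every successor in Z. Already a fixed point.
Sat(AF (error ∨ ready)) = {Sync, Wait, Hold, Req, Reset}
A[ready U AF (error ∨ ready)]: least fixpoint, start Z0 = Sat(AF (error ∨ ready)) = {Sync, Wait, Hold, Req, Reset}, add states in Sat(ready) with every successor in Z. Already a fixed point.
Sat(A[ready U AF (error ∨ ready)]) = {Sync, Wait, Hold, Req, Reset}
AF A[ready U AF (error ∨ ready)]: least fixpoint, start Z0 = {Sync, Wait, Hold, Req, Reset}, add states with every successor in Z. Already a fixed point.
Sat(AF A[ready U AF (error ∨ ready)]) = {Sync, Wait, Hold, Req, Reset}
Wait ∈ Sat(AF A[ready U AF (error ∨ ready)]) = {Sync, Wait, Hold, Req, Reset}, so the formula holds at Wait.

Yes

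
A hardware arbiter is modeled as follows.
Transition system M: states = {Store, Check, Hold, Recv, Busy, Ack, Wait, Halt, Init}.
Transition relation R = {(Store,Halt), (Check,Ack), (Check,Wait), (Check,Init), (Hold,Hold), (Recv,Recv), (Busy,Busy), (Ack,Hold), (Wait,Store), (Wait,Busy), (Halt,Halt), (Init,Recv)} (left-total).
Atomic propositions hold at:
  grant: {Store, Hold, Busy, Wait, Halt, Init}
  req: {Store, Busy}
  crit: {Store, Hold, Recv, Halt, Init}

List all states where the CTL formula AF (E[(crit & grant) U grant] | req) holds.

{Store, Check, Hold, Busy, Ack, Wait, Halt, Init}

Sat(crit & grant) = {Store, Hold, Halt, Init}
E[(crit & grant) U grant]: least fixpoint, start Z0 = Sat(grant) = {Store, Hold, Busy, Wait, Halt, Init}, add states in Sat(crit & grant) with some successor in Z. Already a fixed point.
Sat(E[(crit & grant) U grant]) = {Store, Hold, Busy, Wait, Halt, Init}
Sat(E[(crit & grant) U grant] | req) = {Store, Hold, Busy, Wait, Halt, Init}
AF (E[(crit & grant) U grant] | req): least fixpoint, start Z0 = {Store, Hold, Busy, Wait, Halt, Init}, add states with every successor in Z. Z1 = {Store, Hold, Busy, Ack, Wait, Halt, Init}; Z2 = {Store, Check, Hold, Busy, Ack, Wait, Halt, Init}; fixed.
Sat(AF (E[(crit & grant) U grant] | req)) = {Store, Check, Hold, Busy, Ack, Wait, Halt, Init}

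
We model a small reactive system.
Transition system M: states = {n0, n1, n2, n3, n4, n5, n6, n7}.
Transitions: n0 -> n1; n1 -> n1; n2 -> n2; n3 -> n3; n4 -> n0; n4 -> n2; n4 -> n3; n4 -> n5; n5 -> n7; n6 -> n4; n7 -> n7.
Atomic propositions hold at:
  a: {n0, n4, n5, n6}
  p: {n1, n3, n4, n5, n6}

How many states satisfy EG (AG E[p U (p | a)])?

Sat(p | a) = {n0, n1, n3, n4, n5, n6}
E[p U (p | a)]: least fixpoint, start Z0 = Sat((p | a)) = {n0, n1, n3, n4, n5, n6}, add states in Sat(p) with some successor in Z. Already a fixed point.
Sat(E[p U (p | a)]) = {n0, n1, n3, n4, n5, n6}
AG E[p U (p | a)]: greatest fixpoint, start Z0 = {n0, n1, n3, n4, n5, n6}, keep only states in Sat with every successor in Z. Z1 = {n0, n1, n3, n6}; Z2 = {n0, n1, n3}; fixed.
Sat(AG E[p U (p | a)]) = {n0, n1, n3}
EG (AG E[p U (p | a)]): greatest fixpoint, start Z0 = {n0, n1, n3}, keep only states in Sat with some successor in Z. Already a fixed point.
Sat(EG (AG E[p U (p | a)])) = {n0, n1, n3}
|Sat(EG (AG E[p U (p | a)]))| = |{n0, n1, n3}| = 3.

3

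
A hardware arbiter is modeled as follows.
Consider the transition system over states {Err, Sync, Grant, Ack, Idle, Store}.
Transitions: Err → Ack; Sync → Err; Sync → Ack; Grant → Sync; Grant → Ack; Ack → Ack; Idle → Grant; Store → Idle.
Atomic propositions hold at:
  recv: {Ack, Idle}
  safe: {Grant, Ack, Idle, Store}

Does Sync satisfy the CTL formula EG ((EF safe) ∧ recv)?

No

EF safe: least fixpoint, start Z0 = {Grant, Ack, Idle, Store}, add states with some successor in Z. Z1 = {Err, Sync, Grant, Ack, Idle, Store}; fixed.
Sat(EF safe) = {Err, Sync, Grant, Ack, Idle, Store}
Sat((EF safe) ∧ recv) = {Ack, Idle}
EG ((EF safe) ∧ recv): greatest fixpoint, start Z0 = {Ack, Idle}, keep only states in Sat with some successor in Z. Z1 = {Ack}; fixed.
Sat(EG ((EF safe) ∧ recv)) = {Ack}
Sync ∉ Sat(EG ((EF safe) ∧ recv)) = {Ack}, so the formula does not hold at Sync.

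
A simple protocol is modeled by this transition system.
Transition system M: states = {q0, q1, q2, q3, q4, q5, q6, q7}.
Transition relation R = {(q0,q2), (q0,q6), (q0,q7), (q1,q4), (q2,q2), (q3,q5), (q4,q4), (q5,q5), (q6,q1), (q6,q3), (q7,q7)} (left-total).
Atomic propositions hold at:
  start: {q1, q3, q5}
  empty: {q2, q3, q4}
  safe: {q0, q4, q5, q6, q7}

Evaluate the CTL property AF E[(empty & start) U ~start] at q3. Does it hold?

No

Sat(empty & start) = {q3}
Sat(~start) = {q0, q2, q4, q6, q7}
E[(empty & start) U ~start]: least fixpoint, start Z0 = Sat(~start) = {q0, q2, q4, q6, q7}, add states in Sat(empty & start) with some successor in Z. Already a fixed point.
Sat(E[(empty & start) U ~start]) = {q0, q2, q4, q6, q7}
AF E[(empty & start) U ~start]: least fixpoint, start Z0 = {q0, q2, q4, q6, q7}, add states with every successor in Z. Z1 = {q0, q1, q2, q4, q6, q7}; fixed.
Sat(AF E[(empty & start) U ~start]) = {q0, q1, q2, q4, q6, q7}
q3 ∉ Sat(AF E[(empty & start) U ~start]) = {q0, q1, q2, q4, q6, q7}, so the formula does not hold at q3.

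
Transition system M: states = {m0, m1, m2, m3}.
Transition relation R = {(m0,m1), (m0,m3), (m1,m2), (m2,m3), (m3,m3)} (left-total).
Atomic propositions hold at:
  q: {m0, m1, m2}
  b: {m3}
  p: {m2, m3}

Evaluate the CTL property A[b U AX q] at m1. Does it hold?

Sat(AX q) = {s : every successor in {m0, m1, m2}} = {m1}
A[b U AX q]: least fixpoint, start Z0 = Sat(AX q) = {m1}, add states in Sat(b) with every successor in Z. Already a fixed point.
Sat(A[b U AX q]) = {m1}
m1 ∈ Sat(A[b U AX q]) = {m1}, so the formula holds at m1.

Yes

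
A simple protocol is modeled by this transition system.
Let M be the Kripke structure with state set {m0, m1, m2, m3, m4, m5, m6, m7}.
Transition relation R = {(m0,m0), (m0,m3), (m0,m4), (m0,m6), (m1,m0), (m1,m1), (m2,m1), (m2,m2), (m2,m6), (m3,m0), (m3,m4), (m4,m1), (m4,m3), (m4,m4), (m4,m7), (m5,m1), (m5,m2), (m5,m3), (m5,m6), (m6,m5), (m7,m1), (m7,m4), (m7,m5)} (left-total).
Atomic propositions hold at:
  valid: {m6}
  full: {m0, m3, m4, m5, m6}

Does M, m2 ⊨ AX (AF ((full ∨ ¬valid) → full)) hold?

No

Sat(¬valid) = {m0, m1, m2, m3, m4, m5, m7}
Sat(full ∨ ¬valid) = {m0, m1, m2, m3, m4, m5, m6, m7}
Sat((full ∨ ¬valid) → full) = {m0, m3, m4, m5, m6}
AF ((full ∨ ¬valid) → full): least fixpoint, start Z0 = {m0, m3, m4, m5, m6}, add states with every successor in Z. Already a fixed point.
Sat(AF ((full ∨ ¬valid) → full)) = {m0, m3, m4, m5, m6}
Sat(AX (AF ((full ∨ ¬valid) → full))) = {s : every successor in {m0, m3, m4, m5, m6}} = {m0, m3, m6}
m2 ∉ Sat(AX (AF ((full ∨ ¬valid) → full))) = {m0, m3, m6}, so the formula does not hold at m2.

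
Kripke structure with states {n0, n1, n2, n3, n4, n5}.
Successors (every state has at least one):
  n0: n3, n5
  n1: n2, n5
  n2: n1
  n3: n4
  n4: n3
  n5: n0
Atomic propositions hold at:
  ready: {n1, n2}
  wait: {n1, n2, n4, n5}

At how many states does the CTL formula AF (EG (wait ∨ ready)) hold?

2

Sat(wait ∨ ready) = {n1, n2, n4, n5}
EG (wait ∨ ready): greatest fixpoint, start Z0 = {n1, n2, n4, n5}, keep only states in Sat with some successor in Z. Z1 = {n1, n2}; fixed.
Sat(EG (wait ∨ ready)) = {n1, n2}
AF (EG (wait ∨ ready)): least fixpoint, start Z0 = {n1, n2}, add states with every successor in Z. Already a fixed point.
Sat(AF (EG (wait ∨ ready))) = {n1, n2}
|Sat(AF (EG (wait ∨ ready)))| = |{n1, n2}| = 2.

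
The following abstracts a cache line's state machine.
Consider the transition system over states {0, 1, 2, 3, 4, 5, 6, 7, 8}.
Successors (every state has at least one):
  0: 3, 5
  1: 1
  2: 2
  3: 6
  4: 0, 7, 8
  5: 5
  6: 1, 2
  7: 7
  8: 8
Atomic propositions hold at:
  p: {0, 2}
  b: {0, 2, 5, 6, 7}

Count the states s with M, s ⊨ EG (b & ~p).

Sat(~p) = {1, 3, 4, 5, 6, 7, 8}
Sat(b & ~p) = {5, 6, 7}
EG (b & ~p): greatest fixpoint, start Z0 = {5, 6, 7}, keep only states in Sat with some successor in Z. Z1 = {5, 7}; fixed.
Sat(EG (b & ~p)) = {5, 7}
|Sat(EG (b & ~p))| = |{5, 7}| = 2.

2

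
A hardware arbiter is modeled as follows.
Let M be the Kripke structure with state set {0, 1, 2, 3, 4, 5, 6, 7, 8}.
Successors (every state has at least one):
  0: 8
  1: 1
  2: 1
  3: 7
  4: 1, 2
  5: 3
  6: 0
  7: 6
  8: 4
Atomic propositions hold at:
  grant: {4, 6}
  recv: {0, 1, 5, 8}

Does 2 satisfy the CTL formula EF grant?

No

EF grant: least fixpoint, start Z0 = {4, 6}, add states with some successor in Z. Z1 = {4, 6, 7, 8}; Z2 = {0, 3, 4, 6, 7, 8}; Z3 = {0, 3, 4, 5, 6, 7, 8}; fixed.
Sat(EF grant) = {0, 3, 4, 5, 6, 7, 8}
2 ∉ Sat(EF grant) = {0, 3, 4, 5, 6, 7, 8}, so the formula does not hold at 2.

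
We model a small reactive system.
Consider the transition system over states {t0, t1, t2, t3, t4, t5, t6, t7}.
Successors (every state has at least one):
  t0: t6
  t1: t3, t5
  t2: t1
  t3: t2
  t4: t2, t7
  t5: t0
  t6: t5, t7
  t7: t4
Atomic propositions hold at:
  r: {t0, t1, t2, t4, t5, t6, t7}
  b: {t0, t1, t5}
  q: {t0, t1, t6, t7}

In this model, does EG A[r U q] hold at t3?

No

A[r U q]: least fixpoint, start Z0 = Sat(q) = {t0, t1, t6, t7}, add states in Sat(r) with every successor in Z. Z1 = {t0, t1, t2, t5, t6, t7}; Z2 = {t0, t1, t2, t4, t5, t6, t7}; fixed.
Sat(A[r U q]) = {t0, t1, t2, t4, t5, t6, t7}
EG A[r U q]: greatest fixpoint, start Z0 = {t0, t1, t2, t4, t5, t6, t7}, keep only states in Sat with some successor in Z. Already a fixed point.
Sat(EG A[r U q]) = {t0, t1, t2, t4, t5, t6, t7}
t3 ∉ Sat(EG A[r U q]) = {t0, t1, t2, t4, t5, t6, t7}, so the formula does not hold at t3.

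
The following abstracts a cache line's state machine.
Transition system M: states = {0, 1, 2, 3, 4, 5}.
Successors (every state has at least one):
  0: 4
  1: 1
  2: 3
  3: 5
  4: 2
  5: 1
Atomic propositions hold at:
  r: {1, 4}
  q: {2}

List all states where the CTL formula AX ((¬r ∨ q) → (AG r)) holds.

{0, 1, 5}

Sat(¬r) = {0, 2, 3, 5}
Sat(¬r ∨ q) = {0, 2, 3, 5}
AG r: greatest fixpoint, start Z0 = {1, 4}, keep only states in Sat with every successor in Z. Z1 = {1}; fixed.
Sat(AG r) = {1}
Sat((¬r ∨ q) → (AG r)) = {1, 4}
Sat(AX ((¬r ∨ q) → (AG r))) = {s : every successor in {1, 4}} = {0, 1, 5}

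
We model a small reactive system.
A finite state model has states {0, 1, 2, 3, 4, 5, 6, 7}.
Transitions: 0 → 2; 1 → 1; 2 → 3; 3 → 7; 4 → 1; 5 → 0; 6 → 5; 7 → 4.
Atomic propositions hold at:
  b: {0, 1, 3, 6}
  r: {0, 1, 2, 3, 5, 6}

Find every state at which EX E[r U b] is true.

{0, 1, 2, 4, 5, 6}

E[r U b]: least fixpoint, start Z0 = Sat(b) = {0, 1, 3, 6}, add states in Sat(r) with some successor in Z. Z1 = {0, 1, 2, 3, 5, 6}; fixed.
Sat(E[r U b]) = {0, 1, 2, 3, 5, 6}
Sat(EX E[r U b]) = {s : some successor in {0, 1, 2, 3, 5, 6}} = {0, 1, 2, 4, 5, 6}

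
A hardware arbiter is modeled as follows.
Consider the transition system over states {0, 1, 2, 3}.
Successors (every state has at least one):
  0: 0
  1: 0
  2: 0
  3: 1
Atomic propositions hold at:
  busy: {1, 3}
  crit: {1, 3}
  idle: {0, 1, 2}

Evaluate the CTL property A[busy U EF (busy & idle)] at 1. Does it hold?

Sat(busy & idle) = {1}
EF (busy & idle): least fixpoint, start Z0 = {1}, add states with some successor in Z. Z1 = {1, 3}; fixed.
Sat(EF (busy & idle)) = {1, 3}
A[busy U EF (busy & idle)]: least fixpoint, start Z0 = Sat(EF (busy & idle)) = {1, 3}, add states in Sat(busy) with every successor in Z. Already a fixed point.
Sat(A[busy U EF (busy & idle)]) = {1, 3}
1 ∈ Sat(A[busy U EF (busy & idle)]) = {1, 3}, so the formula holds at 1.

Yes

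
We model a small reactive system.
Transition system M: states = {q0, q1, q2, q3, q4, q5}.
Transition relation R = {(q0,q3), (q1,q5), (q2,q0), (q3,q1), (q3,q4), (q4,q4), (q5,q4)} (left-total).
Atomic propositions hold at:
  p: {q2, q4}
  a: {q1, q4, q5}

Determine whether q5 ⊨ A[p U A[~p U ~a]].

No

Sat(~p) = {q0, q1, q3, q5}
Sat(~a) = {q0, q2, q3}
A[~p U ~a]: least fixpoint, start Z0 = Sat(~a) = {q0, q2, q3}, add states in Sat(~p) with every successor in Z. Already a fixed point.
Sat(A[~p U ~a]) = {q0, q2, q3}
A[p U A[~p U ~a]]: least fixpoint, start Z0 = Sat(A[~p U ~a]) = {q0, q2, q3}, add states in Sat(p) with every successor in Z. Already a fixed point.
Sat(A[p U A[~p U ~a]]) = {q0, q2, q3}
q5 ∉ Sat(A[p U A[~p U ~a]]) = {q0, q2, q3}, so the formula does not hold at q5.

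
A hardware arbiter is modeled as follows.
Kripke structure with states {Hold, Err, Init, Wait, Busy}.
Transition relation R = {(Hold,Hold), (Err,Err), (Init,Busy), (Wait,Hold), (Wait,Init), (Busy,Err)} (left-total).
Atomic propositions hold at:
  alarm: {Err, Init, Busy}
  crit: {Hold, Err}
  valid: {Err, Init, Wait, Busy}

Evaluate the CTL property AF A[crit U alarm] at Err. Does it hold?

A[crit U alarm]: least fixpoint, start Z0 = Sat(alarm) = {Err, Init, Busy}, add states in Sat(crit) with every successor in Z. Already a fixed point.
Sat(A[crit U alarm]) = {Err, Init, Busy}
AF A[crit U alarm]: least fixpoint, start Z0 = {Err, Init, Busy}, add states with every successor in Z. Already a fixed point.
Sat(AF A[crit U alarm]) = {Err, Init, Busy}
Err ∈ Sat(AF A[crit U alarm]) = {Err, Init, Busy}, so the formula holds at Err.

Yes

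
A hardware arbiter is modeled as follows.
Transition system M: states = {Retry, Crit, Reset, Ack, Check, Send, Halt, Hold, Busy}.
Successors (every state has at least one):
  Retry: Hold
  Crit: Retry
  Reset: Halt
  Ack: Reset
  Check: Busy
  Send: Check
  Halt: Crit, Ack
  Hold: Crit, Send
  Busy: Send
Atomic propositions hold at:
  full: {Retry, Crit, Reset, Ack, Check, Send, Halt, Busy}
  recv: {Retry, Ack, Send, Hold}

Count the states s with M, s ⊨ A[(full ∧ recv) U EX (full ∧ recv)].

Sat(full ∧ recv) = {Retry, Ack, Send}
Sat(EX (full ∧ recv)) = {s : some successor in {Retry, Ack, Send}} = {Crit, Halt, Hold, Busy}
A[(full ∧ recv) U EX (full ∧ recv)]: least fixpoint, start Z0 = Sat(EX (full ∧ recv)) = {Crit, Halt, Hold, Busy}, add states in Sat(full ∧ recv) with every successor in Z. Z1 = {Retry, Crit, Halt, Hold, Busy}; fixed.
Sat(A[(full ∧ recv) U EX (full ∧ recv)]) = {Retry, Crit, Halt, Hold, Busy}
|Sat(A[(full ∧ recv) U EX (full ∧ recv)])| = |{Retry, Crit, Halt, Hold, Busy}| = 5.

5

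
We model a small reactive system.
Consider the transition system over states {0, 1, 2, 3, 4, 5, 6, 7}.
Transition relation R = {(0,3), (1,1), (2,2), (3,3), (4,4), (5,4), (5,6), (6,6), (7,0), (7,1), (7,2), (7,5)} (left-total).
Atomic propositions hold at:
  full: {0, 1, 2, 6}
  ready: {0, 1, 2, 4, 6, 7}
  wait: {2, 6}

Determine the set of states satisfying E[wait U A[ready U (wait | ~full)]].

Sat(~full) = {3, 4, 5, 7}
Sat(wait | ~full) = {2, 3, 4, 5, 6, 7}
A[ready U (wait | ~full)]: least fixpoint, start Z0 = Sat((wait | ~full)) = {2, 3, 4, 5, 6, 7}, add states in Sat(ready) with every successor in Z. Z1 = {0, 2, 3, 4, 5, 6, 7}; fixed.
Sat(A[ready U (wait | ~full)]) = {0, 2, 3, 4, 5, 6, 7}
E[wait U A[ready U (wait | ~full)]]: least fixpoint, start Z0 = Sat(A[ready U (wait | ~full)]) = {0, 2, 3, 4, 5, 6, 7}, add states in Sat(wait) with some successor in Z. Already a fixed point.
Sat(E[wait U A[ready U (wait | ~full)]]) = {0, 2, 3, 4, 5, 6, 7}

{0, 2, 3, 4, 5, 6, 7}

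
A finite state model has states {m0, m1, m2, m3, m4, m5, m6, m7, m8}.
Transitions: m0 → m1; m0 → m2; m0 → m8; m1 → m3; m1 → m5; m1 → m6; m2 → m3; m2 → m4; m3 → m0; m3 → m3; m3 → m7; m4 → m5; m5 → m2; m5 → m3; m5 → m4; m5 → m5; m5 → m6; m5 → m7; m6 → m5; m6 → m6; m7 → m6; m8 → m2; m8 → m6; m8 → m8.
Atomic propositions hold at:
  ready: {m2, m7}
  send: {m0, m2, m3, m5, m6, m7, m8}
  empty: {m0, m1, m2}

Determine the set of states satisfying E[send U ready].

E[send U ready]: least fixpoint, start Z0 = Sat(ready) = {m2, m7}, add states in Sat(send) with some successor in Z. Z1 = {m0, m2, m3, m5, m7, m8}; Z2 = {m0, m2, m3, m5, m6, m7, m8}; fixed.
Sat(E[send U ready]) = {m0, m2, m3, m5, m6, m7, m8}

{m0, m2, m3, m5, m6, m7, m8}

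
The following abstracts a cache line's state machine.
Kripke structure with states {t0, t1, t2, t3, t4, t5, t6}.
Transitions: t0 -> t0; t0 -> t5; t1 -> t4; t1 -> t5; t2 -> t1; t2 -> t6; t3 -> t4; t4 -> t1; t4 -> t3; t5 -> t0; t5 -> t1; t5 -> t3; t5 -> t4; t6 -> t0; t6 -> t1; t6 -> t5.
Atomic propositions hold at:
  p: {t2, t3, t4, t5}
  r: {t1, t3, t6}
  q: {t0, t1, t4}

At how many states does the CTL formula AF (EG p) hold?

4

EG p: greatest fixpoint, start Z0 = {t2, t3, t4, t5}, keep only states in Sat with some successor in Z. Z1 = {t3, t4, t5}; fixed.
Sat(EG p) = {t3, t4, t5}
AF (EG p): least fixpoint, start Z0 = {t3, t4, t5}, add states with every successor in Z. Z1 = {t1, t3, t4, t5}; fixed.
Sat(AF (EG p)) = {t1, t3, t4, t5}
|Sat(AF (EG p))| = |{t1, t3, t4, t5}| = 4.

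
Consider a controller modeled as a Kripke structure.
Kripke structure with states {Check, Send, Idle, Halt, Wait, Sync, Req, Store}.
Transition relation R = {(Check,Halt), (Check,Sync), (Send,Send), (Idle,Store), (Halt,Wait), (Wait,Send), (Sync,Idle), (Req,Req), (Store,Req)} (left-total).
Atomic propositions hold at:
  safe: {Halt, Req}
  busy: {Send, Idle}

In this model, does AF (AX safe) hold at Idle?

Sat(AX safe) = {s : every successor in {Halt, Req}} = {Req, Store}
AF (AX safe): least fixpoint, start Z0 = {Req, Store}, add states with every successor in Z. Z1 = {Idle, Req, Store}; Z2 = {Idle, Sync, Req, Store}; fixed.
Sat(AF (AX safe)) = {Idle, Sync, Req, Store}
Idle ∈ Sat(AF (AX safe)) = {Idle, Sync, Req, Store}, so the formula holds at Idle.

Yes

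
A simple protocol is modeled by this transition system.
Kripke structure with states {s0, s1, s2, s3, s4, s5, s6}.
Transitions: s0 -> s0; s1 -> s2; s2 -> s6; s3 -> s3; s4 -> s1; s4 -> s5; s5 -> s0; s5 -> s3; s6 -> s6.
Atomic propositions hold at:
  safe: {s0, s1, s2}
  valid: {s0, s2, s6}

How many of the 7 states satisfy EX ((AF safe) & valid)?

AF safe: least fixpoint, start Z0 = {s0, s1, s2}, add states with every successor in Z. Already a fixed point.
Sat(AF safe) = {s0, s1, s2}
Sat((AF safe) & valid) = {s0, s2}
Sat(EX ((AF safe) & valid)) = {s : some successor in {s0, s2}} = {s0, s1, s5}
|Sat(EX ((AF safe) & valid))| = |{s0, s1, s5}| = 3.

3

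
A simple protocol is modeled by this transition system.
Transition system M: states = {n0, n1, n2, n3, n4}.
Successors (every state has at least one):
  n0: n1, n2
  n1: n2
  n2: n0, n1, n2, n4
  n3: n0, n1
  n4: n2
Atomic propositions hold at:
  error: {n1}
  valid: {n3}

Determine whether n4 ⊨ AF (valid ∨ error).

No

Sat(valid ∨ error) = {n1, n3}
AF (valid ∨ error): least fixpoint, start Z0 = {n1, n3}, add states with every successor in Z. Already a fixed point.
Sat(AF (valid ∨ error)) = {n1, n3}
n4 ∉ Sat(AF (valid ∨ error)) = {n1, n3}, so the formula does not hold at n4.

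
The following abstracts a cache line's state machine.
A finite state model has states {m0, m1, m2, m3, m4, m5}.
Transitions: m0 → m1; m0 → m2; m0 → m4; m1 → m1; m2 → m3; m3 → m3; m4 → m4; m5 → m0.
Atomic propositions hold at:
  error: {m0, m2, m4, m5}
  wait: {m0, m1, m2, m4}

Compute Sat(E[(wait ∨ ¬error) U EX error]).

{m0, m4, m5}

Sat(¬error) = {m1, m3}
Sat(wait ∨ ¬error) = {m0, m1, m2, m3, m4}
Sat(EX error) = {s : some successor in {m0, m2, m4, m5}} = {m0, m4, m5}
E[(wait ∨ ¬error) U EX error]: least fixpoint, start Z0 = Sat(EX error) = {m0, m4, m5}, add states in Sat(wait ∨ ¬error) with some successor in Z. Already a fixed point.
Sat(E[(wait ∨ ¬error) U EX error]) = {m0, m4, m5}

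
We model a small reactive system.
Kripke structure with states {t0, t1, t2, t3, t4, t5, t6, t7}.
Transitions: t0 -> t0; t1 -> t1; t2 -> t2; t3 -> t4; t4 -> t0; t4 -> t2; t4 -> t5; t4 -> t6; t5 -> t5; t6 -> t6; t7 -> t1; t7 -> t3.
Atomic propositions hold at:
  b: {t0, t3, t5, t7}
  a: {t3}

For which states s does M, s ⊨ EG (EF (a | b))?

Sat(a | b) = {t0, t3, t5, t7}
EF (a | b): least fixpoint, start Z0 = {t0, t3, t5, t7}, add states with some successor in Z. Z1 = {t0, t3, t4, t5, t7}; fixed.
Sat(EF (a | b)) = {t0, t3, t4, t5, t7}
EG (EF (a | b)): greatest fixpoint, start Z0 = {t0, t3, t4, t5, t7}, keep only states in Sat with some successor in Z. Already a fixed point.
Sat(EG (EF (a | b))) = {t0, t3, t4, t5, t7}

{t0, t3, t4, t5, t7}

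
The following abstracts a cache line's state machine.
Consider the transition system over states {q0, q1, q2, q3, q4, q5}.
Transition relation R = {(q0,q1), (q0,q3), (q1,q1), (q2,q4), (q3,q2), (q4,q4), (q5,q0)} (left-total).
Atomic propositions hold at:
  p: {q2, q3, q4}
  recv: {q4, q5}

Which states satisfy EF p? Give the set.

EF p: least fixpoint, start Z0 = {q2, q3, q4}, add states with some successor in Z. Z1 = {q0, q2, q3, q4}; Z2 = {q0, q2, q3, q4, q5}; fixed.
Sat(EF p) = {q0, q2, q3, q4, q5}

{q0, q2, q3, q4, q5}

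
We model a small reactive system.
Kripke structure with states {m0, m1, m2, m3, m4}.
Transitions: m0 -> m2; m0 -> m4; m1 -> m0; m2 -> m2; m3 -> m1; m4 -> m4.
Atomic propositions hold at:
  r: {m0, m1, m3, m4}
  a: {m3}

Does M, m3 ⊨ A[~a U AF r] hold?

Sat(~a) = {m0, m1, m2, m4}
AF r: least fixpoint, start Z0 = {m0, m1, m3, m4}, add states with every successor in Z. Already a fixed point.
Sat(AF r) = {m0, m1, m3, m4}
A[~a U AF r]: least fixpoint, start Z0 = Sat(AF r) = {m0, m1, m3, m4}, add states in Sat(~a) with every successor in Z. Already a fixed point.
Sat(A[~a U AF r]) = {m0, m1, m3, m4}
m3 ∈ Sat(A[~a U AF r]) = {m0, m1, m3, m4}, so the formula holds at m3.

Yes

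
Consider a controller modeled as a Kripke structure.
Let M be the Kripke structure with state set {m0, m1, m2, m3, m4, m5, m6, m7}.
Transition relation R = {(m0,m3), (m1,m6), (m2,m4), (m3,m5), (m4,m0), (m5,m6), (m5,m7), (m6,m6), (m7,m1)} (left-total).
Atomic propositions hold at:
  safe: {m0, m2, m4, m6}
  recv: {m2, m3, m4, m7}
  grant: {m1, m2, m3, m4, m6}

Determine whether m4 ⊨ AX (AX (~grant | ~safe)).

Sat(~grant) = {m0, m5, m7}
Sat(~safe) = {m1, m3, m5, m7}
Sat(~grant | ~safe) = {m0, m1, m3, m5, m7}
Sat(AX (~grant | ~safe)) = {s : every successor in {m0, m1, m3, m5, m7}} = {m0, m3, m4, m7}
Sat(AX (AX (~grant | ~safe))) = {s : every successor in {m0, m3, m4, m7}} = {m0, m2, m4}
m4 ∈ Sat(AX (AX (~grant | ~safe))) = {m0, m2, m4}, so the formula holds at m4.

Yes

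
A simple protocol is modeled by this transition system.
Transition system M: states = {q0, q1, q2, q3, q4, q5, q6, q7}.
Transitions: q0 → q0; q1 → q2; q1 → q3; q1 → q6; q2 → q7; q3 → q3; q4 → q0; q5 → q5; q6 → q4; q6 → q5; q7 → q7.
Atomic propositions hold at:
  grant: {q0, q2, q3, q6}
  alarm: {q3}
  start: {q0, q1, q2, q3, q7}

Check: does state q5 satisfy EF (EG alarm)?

EG alarm: greatest fixpoint, start Z0 = {q3}, keep only states in Sat with some successor in Z. Already a fixed point.
Sat(EG alarm) = {q3}
EF (EG alarm): least fixpoint, start Z0 = {q3}, add states with some successor in Z. Z1 = {q1, q3}; fixed.
Sat(EF (EG alarm)) = {q1, q3}
q5 ∉ Sat(EF (EG alarm)) = {q1, q3}, so the formula does not hold at q5.

No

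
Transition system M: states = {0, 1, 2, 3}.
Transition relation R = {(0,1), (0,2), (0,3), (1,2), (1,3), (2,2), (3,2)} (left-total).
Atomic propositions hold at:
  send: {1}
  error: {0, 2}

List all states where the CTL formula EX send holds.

Sat(EX send) = {s : some successor in {1}} = {0}

{0}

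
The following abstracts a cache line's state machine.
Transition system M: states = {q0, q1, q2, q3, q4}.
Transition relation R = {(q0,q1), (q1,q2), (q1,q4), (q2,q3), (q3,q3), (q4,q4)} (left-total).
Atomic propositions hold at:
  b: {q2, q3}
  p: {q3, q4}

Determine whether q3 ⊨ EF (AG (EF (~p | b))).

Sat(~p) = {q0, q1, q2}
Sat(~p | b) = {q0, q1, q2, q3}
EF (~p | b): least fixpoint, start Z0 = {q0, q1, q2, q3}, add states with some successor in Z. Already a fixed point.
Sat(EF (~p | b)) = {q0, q1, q2, q3}
AG (EF (~p | b)): greatest fixpoint, start Z0 = {q0, q1, q2, q3}, keep only states in Sat with every successor in Z. Z1 = {q0, q2, q3}; Z2 = {q2, q3}; fixed.
Sat(AG (EF (~p | b))) = {q2, q3}
EF (AG (EF (~p | b))): least fixpoint, start Z0 = {q2, q3}, add states with some successor in Z. Z1 = {q1, q2, q3}; Z2 = {q0, q1, q2, q3}; fixed.
Sat(EF (AG (EF (~p | b)))) = {q0, q1, q2, q3}
q3 ∈ Sat(EF (AG (EF (~p | b)))) = {q0, q1, q2, q3}, so the formula holds at q3.

Yes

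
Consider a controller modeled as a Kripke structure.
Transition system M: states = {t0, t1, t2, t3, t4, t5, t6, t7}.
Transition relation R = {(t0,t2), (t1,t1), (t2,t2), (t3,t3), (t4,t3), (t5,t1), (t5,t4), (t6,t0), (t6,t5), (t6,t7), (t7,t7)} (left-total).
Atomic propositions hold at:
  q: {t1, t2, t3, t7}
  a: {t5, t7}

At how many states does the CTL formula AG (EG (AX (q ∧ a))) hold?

1

Sat(q ∧ a) = {t7}
Sat(AX (q ∧ a)) = {s : every successor in {t7}} = {t7}
EG (AX (q ∧ a)): greatest fixpoint, start Z0 = {t7}, keep only states in Sat with some successor in Z. Already a fixed point.
Sat(EG (AX (q ∧ a))) = {t7}
AG (EG (AX (q ∧ a))): greatest fixpoint, start Z0 = {t7}, keep only states in Sat with every successor in Z. Already a fixed point.
Sat(AG (EG (AX (q ∧ a)))) = {t7}
|Sat(AG (EG (AX (q ∧ a))))| = |{t7}| = 1.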